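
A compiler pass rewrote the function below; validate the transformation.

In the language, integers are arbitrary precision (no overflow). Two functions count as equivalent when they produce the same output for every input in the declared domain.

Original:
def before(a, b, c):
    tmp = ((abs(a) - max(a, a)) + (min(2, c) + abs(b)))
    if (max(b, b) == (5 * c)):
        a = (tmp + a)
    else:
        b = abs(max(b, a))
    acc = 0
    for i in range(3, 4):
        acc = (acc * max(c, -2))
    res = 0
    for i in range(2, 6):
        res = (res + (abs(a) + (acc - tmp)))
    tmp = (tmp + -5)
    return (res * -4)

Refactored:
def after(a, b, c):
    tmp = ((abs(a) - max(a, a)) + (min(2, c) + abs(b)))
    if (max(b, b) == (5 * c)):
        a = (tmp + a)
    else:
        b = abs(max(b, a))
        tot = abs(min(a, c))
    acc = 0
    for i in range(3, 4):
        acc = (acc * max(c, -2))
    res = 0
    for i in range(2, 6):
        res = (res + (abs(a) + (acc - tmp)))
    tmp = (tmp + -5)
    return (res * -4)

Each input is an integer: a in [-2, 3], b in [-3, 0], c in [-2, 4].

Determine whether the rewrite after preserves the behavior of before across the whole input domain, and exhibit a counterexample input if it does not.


Reading the diff, among the changes: min/max/abs usage differs, plus local variable names differ, plus statement counts differ.
One worked example (a=2, b=0, c=-2) — before: tmp = -2; (max(b, b) == (5 * c)) -> false; b = 2; acc = 0; [i=3]; acc = 0; res = 0; [i=2]; res = 4; [i=3]; res = 8; [i=4]; res = 12; [i=5]; res = 16; tmp = -7; return -64; after: tmp = -2; (max(b, b) == (5 * c)) -> false; b = 2; tot = 2; acc = 0; [i=3]; acc = 0; res = 0; [i=2]; res = 4; [i=3]; res = 8; [i=4]; res = 12; [i=5]; res = 16; tmp = -7; return -64; agreement on -64.
Checked all 168 inputs in the declared domain: the outputs agree on every one.
verdict: equivalent


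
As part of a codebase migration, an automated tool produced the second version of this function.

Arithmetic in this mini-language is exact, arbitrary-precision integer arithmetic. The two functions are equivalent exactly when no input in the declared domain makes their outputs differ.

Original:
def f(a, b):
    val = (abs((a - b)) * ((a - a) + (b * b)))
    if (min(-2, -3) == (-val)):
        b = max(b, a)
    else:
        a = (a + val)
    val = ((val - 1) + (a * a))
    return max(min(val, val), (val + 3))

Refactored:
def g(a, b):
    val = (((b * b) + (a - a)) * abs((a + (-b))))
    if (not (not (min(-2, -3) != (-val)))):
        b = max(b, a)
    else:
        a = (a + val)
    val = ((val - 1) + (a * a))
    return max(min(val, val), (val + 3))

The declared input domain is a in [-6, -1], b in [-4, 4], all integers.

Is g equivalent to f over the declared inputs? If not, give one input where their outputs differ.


Not equivalent: a=-6, b=-4 separates them (710 vs 70).
f: val = 32; (min(-2, -3) == (-val)) -> false; a = 26; val = 707; return 710
g: val = 32; (not (not (min(-2, -3) != (-val)))) -> true; b = -4; val = 67; return 70
verdict: not equivalent; witness: a=-6, b=-4


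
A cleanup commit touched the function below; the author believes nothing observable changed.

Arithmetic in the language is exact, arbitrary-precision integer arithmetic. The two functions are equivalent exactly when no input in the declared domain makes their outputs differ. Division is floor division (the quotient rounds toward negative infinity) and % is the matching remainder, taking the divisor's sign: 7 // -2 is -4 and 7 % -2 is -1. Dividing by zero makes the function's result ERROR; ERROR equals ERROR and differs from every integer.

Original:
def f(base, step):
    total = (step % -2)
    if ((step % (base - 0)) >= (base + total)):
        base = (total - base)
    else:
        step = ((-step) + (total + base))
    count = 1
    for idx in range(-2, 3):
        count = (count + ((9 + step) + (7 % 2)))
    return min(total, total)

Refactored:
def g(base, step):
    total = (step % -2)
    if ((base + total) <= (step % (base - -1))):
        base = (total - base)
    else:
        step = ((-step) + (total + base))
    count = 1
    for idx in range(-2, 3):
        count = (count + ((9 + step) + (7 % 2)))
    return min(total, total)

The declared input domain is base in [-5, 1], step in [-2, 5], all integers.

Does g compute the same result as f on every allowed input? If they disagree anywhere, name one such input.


Run the pair on base=-1, step=-2.
f: total becomes 0; next ((step % (base - 0)) >= (base + total)) evaluates to true; next base becomes 1; next count becomes 1; next at idx=-2:; next count becomes 9; next at idx=-1:; next count becomes 17; next at idx=0:; next count becomes 25; next at idx=1:; next count becomes 33; next at idx=2:; next count becomes 41; next final value 0
g: total becomes 0; next hits division by zero so the output is ERROR
0 and ERROR differ, so these are not the same function on this domain.
verdict: not equivalent; witness: base=-1, step=-2


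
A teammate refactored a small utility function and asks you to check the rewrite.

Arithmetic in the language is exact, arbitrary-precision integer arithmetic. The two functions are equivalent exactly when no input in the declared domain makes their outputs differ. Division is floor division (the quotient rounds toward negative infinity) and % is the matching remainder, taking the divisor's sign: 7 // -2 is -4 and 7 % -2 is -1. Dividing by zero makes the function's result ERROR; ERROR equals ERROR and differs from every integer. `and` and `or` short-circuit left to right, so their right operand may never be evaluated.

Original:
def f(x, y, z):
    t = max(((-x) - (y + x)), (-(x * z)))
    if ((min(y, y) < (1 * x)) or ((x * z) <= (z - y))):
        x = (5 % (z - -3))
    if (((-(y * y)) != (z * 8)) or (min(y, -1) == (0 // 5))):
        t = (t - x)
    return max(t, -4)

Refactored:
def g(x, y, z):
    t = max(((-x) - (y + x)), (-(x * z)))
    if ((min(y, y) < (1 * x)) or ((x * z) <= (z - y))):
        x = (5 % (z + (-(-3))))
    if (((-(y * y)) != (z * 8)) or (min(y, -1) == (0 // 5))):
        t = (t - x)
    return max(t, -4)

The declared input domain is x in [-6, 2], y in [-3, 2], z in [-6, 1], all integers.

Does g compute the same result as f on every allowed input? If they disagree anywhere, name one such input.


Side by side, the visible changes include: arithmetic usage differs.
One worked example (x=-5, y=-1, z=-2) — f: t = 11; ((min(y, y) < (1 * x)) or ((x * z) <= (z - y))) -> false; (((-(y * y)) != (z * 8)) or (min(y, -1) == (0 // 5))) -> true; t = 16; return 16; g: t = 11; ((min(y, y) < (1 * x)) or ((x * z) <= (z - y))) -> false; (((-(y * y)) != (z * 8)) or (min(y, -1) == (0 // 5))) -> true; t = 16; return 16; agreement on 16.
Checked all 432 inputs in the declared domain: the outputs agree on every one.
verdict: equivalent


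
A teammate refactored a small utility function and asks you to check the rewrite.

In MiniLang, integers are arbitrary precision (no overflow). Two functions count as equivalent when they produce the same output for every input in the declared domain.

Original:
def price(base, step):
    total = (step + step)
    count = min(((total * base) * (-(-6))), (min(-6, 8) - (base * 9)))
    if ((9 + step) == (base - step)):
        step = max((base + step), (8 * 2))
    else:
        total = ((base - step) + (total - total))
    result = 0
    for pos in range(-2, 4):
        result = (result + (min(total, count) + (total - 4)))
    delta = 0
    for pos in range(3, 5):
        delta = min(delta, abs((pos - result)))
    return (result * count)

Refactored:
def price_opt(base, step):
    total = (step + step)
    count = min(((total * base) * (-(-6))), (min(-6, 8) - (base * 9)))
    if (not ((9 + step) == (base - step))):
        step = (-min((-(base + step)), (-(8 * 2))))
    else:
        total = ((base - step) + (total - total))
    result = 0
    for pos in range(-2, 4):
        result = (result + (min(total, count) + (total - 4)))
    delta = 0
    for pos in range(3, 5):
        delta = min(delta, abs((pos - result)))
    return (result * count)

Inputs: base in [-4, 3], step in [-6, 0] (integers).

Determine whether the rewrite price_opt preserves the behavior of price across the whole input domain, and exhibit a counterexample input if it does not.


Run the pair on base=-4, step=-6.
price: total=-12, then count=30, then ((9 + step) == (base - step)) is false, then total=2, then result=0, then (pos=-2), then result=0, then (pos=-1), then result=0, then (pos=0), then result=0, then (pos=1), then result=0, then (pos=2), then result=0, then (pos=3), then result=0, then delta=0, then (pos=3), then delta=0, then (pos=4), then delta=0, then returns 0
price_opt: total=-12, then count=30, then (not ((9 + step) == (base - step))) is true, then step=16, then result=0, then (pos=-2), then result=-28, then (pos=-1), then result=-56, then (pos=0), then result=-84, then (pos=1), then result=-112, then (pos=2), then result=-140, then (pos=3), then result=-168, then delta=0, then (pos=3), then delta=0, then (pos=4), then delta=0, then returns -5040
0 against -5040: the behavior changed.
verdict: not equivalent; witness: base=-4, step=-6


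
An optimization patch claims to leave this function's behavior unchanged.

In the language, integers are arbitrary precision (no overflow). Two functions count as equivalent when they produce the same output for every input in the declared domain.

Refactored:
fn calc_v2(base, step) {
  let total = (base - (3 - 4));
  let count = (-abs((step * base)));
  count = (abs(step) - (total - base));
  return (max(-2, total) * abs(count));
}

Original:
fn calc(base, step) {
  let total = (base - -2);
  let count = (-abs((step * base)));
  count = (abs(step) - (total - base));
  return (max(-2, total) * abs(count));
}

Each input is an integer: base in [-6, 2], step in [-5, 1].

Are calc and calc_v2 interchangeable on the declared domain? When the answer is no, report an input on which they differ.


Not equivalent: base=-6, step=-5 separates them (-6 vs -8).
calc: total becomes -4; next count becomes -30; next count becomes 3; next final value -6
calc_v2: total becomes -5; next count becomes -30; next count becomes 4; next final value -8
verdict: not equivalent; witness: base=-6, step=-5


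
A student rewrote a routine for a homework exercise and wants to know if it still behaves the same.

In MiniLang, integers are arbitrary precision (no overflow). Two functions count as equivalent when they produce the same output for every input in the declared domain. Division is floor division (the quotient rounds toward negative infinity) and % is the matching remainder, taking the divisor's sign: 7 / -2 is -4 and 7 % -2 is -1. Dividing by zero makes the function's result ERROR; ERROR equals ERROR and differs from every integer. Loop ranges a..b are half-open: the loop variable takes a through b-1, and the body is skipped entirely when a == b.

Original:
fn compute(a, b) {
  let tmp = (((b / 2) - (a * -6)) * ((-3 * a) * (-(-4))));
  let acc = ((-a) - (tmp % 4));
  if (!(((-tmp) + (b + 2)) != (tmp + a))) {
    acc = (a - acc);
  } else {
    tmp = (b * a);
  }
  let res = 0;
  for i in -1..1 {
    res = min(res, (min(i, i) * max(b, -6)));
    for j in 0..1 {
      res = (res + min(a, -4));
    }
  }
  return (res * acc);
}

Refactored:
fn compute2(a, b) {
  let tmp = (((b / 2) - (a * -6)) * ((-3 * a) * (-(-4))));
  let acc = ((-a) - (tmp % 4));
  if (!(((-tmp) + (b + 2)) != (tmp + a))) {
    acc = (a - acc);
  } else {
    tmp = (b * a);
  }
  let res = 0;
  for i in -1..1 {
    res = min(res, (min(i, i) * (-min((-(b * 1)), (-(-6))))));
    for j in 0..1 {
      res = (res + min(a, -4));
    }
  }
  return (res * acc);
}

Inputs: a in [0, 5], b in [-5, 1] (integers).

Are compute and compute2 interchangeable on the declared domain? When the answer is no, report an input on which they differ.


Reading the diff, among the changes: min/max/abs usage differs; and constant usage differs; and arithmetic usage differs.
Spot check at a=1, b=-4 — compute: tmp=-48, then acc=-1, then (!(((-tmp) + (b + 2)) != (tmp + a))) is false, then tmp=-4, then res=0, then (i=-1), then res=0, then (j=0), then res=-4, then (i=0), then res=-4, then (j=0), then res=-8, then returns 8. compute2: tmp=-48, then acc=-1, then (!(((-tmp) + (b + 2)) != (tmp + a))) is false, then tmp=-4, then res=0, then (i=-1), then res=0, then (j=0), then res=-4, then (i=0), then res=-4, then (j=0), then res=-8, then returns 8. Both give 8.
Sweeping the whole domain (42 inputs) finds no disagreement.
verdict: equivalent


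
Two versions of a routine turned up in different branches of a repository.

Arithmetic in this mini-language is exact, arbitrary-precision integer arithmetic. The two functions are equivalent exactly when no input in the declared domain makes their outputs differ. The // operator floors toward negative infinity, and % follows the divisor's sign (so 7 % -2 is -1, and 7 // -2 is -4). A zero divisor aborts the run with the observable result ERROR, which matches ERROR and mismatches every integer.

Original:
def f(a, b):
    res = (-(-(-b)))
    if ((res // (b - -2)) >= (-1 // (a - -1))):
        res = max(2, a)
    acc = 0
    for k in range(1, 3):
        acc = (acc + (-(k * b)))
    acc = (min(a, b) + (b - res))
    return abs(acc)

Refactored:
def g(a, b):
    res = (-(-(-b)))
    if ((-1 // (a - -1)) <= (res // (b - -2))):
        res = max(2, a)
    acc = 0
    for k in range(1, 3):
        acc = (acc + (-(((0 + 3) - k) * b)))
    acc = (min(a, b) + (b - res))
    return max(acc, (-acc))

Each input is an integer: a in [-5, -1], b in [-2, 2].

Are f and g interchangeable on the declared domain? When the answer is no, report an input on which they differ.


Comparing the listings, the differences include: comparison usage differs; constant usage differs; arithmetic usage differs; min/max/abs usage differs.
Tracing a=-5, b=2: f: res = -2; ((res // (b - -2)) >= (-1 // (a - -1))) -> false; acc = 0; [k=1]; acc = -2; [k=2]; acc = -6; acc = -1; return 1 | g: res = -2; ((-1 // (a - -1)) <= (res // (b - -2))) -> false; acc = 0; [k=1]; acc = -4; [k=2]; acc = -6; acc = -1; return 1 — matching result 1.
An exhaustive pass over the 25 declared inputs shows identical outputs.
verdict: equivalent


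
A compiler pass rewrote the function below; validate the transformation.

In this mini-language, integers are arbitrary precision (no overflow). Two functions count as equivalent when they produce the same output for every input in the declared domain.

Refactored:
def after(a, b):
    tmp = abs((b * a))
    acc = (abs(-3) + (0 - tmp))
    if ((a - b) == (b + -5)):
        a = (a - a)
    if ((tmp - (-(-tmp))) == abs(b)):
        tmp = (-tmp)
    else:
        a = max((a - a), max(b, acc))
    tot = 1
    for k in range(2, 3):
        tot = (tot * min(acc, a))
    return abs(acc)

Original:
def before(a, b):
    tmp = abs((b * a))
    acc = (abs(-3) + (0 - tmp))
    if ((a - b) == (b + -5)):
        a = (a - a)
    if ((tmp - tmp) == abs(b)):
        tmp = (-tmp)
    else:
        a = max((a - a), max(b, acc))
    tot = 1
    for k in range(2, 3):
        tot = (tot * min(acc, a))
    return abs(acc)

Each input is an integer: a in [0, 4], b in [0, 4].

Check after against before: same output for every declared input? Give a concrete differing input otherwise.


The two versions differ — the changes include same computation, different form.
As a probe, take a=2, b=2: before runs tmp becomes 4; next acc becomes -1; next ((a - b) == (b + -5)) evaluates to false; next ((tmp - tmp) == abs(b)) evaluates to false; next a becomes 2; next tot becomes 1; next at k=2:; next tot becomes -1; next final value 1; after runs tmp becomes 4; next acc becomes -1; next ((a - b) == (b + -5)) evaluates to false; next ((tmp - (-(-tmp))) == abs(b)) evaluates to false; next a becomes 2; next tot becomes 1; next at k=2:; next tot becomes -1; next final value 1; both end at 1.
Every one of the 25 inputs gives matching results.
verdict: equivalent


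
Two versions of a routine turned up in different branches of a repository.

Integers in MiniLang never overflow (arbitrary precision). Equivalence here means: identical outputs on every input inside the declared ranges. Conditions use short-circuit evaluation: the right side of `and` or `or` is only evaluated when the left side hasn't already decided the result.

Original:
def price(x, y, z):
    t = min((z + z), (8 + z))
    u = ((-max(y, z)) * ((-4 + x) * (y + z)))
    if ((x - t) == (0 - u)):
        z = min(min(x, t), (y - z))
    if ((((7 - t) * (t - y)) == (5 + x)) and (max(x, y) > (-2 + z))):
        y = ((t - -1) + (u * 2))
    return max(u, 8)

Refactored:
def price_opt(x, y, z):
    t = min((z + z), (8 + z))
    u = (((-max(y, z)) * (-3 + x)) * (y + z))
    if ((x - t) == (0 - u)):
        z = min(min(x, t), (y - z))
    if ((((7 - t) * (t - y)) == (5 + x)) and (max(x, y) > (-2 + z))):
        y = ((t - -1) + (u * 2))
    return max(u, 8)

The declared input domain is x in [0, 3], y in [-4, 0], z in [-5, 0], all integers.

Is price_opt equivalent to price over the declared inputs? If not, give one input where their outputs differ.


The rewrite breaks on x=0, y=-4, z=-5, where the results are 144 and 108.
price: t := -10 | u := 144 | ((x - t) == (0 - u)): false | ((((7 - t) * (t - y)) == (5 + x)) and (max(x, y) > (-2 + z))): false | result 144
price_opt: t := -10 | u := 108 | ((x - t) == (0 - u)): false | ((((7 - t) * (t - y)) == (5 + x)) and (max(x, y) > (-2 + z))): false | result 108
verdict: not equivalent; witness: x=0, y=-4, z=-5


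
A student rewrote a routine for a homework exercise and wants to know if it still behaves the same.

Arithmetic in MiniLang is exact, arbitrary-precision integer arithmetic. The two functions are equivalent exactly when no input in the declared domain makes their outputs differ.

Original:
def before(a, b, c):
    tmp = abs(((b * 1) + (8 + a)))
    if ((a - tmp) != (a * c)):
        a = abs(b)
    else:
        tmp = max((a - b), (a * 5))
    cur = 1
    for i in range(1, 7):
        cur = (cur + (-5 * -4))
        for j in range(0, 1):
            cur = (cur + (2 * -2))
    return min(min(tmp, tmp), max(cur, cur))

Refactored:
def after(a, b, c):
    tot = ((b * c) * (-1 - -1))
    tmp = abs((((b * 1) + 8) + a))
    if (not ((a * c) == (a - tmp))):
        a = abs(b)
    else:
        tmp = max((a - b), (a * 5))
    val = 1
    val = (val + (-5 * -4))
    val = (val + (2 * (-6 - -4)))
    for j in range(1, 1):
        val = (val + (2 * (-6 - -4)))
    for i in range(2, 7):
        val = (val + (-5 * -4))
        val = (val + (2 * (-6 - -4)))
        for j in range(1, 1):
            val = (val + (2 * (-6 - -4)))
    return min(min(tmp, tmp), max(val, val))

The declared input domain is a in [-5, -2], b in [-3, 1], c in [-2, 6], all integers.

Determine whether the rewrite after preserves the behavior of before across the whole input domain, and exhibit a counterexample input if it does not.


Comparing the listings, the differences include: boolean connective usage differs, and local variable names differ, and loop structure differs, and comparison usage differs, and statement counts differ, and arithmetic usage differs, and constant usage differs.
As a probe, take a=-4, b=1, c=5: before runs tmp=5, then ((a - tmp) != (a * c)) is true, then a=1, then cur=1, then (i=1), then cur=21, then (j=0), then cur=17, then (i=2), then cur=37, then (j=0), then cur=33, then (i=3), then cur=53, then (j=0), then cur=49, then (i=4), then cur=69, then (j=0), then cur=65, then (i=5), then cur=85, then (j=0), then cur=81, then (i=6), then cur=101, then (j=0), then cur=97, then returns 5; after runs tot=0, then tmp=5, then (not ((a * c) == (a - tmp))) is true, then a=1, then val=1, then val=21, then val=17, then the loop over j runs zero times, then (i=2), then val=37, then val=33, then the loop over j runs zero times, then (i=3), then val=53, then val=49, then the loop over j runs zero times, then (i=4), then val=69, then val=65, then the loop over j runs zero times, then (i=5), then val=85, then val=81, then the loop over j runs zero times, then (i=6), then val=101, then val=97, then the loop over j runs zero times, then returns 5; both end at 5.
Every one of the 180 inputs gives matching results.
verdict: equivalent


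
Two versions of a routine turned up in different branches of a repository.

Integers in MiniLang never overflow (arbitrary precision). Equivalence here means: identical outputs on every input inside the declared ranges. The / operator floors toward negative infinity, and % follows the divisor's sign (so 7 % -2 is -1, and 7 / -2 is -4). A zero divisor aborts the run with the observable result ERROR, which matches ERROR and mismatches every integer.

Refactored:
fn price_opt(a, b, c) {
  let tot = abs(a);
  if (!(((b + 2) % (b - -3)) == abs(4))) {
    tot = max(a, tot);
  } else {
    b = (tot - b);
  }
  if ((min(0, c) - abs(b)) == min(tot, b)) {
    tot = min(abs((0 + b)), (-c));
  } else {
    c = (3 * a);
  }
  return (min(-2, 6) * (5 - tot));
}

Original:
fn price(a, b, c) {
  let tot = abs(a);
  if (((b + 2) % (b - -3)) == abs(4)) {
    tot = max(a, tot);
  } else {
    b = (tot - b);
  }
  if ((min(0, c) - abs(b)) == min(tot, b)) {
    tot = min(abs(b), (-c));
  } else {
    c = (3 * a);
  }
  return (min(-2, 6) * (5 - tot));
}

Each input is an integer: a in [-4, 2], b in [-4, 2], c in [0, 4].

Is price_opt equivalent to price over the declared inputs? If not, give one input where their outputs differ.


These are not equivalent — on a=-4, b=-4, c=0 the outputs split (-2 vs -10).
price: tot = 4; (((b + 2) % (b - -3)) == abs(4)) -> false; b = 8; ((min(0, c) - abs(b)) == min(tot, b)) -> false; c = -12; return -2
price_opt: tot = 4; (!(((b + 2) % (b - -3)) == abs(4))) -> true; tot = 4; ((min(0, c) - abs(b)) == min(tot, b)) -> true; tot = 0; return -10
verdict: not equivalent; witness: a=-4, b=-4, c=0


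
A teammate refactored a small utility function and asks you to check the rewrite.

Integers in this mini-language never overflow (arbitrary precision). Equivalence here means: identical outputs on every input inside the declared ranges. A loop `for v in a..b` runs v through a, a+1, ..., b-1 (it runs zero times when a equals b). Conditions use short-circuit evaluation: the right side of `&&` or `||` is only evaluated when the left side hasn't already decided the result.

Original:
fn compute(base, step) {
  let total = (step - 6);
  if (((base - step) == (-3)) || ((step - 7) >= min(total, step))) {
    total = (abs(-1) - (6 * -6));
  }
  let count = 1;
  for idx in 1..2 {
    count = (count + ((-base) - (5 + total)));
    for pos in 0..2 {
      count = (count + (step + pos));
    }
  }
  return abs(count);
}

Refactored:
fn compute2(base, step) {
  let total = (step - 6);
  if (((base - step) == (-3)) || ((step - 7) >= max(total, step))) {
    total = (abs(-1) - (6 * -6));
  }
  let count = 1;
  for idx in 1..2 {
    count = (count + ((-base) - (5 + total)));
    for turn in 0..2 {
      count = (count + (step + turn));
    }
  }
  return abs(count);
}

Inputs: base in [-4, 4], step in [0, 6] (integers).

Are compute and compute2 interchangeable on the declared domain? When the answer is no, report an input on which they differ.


Equivalent. Although `min(total, step)` became `max(total, step)`, no input in the stated domain can expose it.
Sweeping the whole domain (63 inputs) finds no disagreement.
As a probe, take base=0, step=1: compute runs total := -5 | (((base - step) == (-3)) || ((step - 7) >= min(total, step))): false | count := 1 | iter idx=1: | count := 1 | iter pos=0: | count := 2 | iter pos=1: | count := 4 | result 4; compute2 runs total := -5 | (((base - step) == (-3)) || ((step - 7) >= max(total, step))): false | count := 1 | iter idx=1: | count := 1 | iter turn=0: | count := 2 | iter turn=1: | count := 4 | result 4; both end at 4.
verdict: equivalent


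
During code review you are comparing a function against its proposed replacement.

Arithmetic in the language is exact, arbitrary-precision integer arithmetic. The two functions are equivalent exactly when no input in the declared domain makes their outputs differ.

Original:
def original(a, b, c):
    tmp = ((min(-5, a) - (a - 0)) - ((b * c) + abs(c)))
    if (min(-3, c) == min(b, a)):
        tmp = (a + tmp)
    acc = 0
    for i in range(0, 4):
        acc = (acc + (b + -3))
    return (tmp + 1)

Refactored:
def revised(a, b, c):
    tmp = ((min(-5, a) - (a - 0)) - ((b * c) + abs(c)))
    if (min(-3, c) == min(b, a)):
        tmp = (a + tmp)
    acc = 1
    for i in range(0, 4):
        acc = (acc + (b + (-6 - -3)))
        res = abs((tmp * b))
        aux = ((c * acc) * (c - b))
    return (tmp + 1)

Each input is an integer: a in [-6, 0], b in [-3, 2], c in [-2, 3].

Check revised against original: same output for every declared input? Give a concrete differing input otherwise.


The edit looks behavioral (`0` became `1`), but over these ranges it never changes the outcome; all 252 inputs agree.
verdict: equivalent


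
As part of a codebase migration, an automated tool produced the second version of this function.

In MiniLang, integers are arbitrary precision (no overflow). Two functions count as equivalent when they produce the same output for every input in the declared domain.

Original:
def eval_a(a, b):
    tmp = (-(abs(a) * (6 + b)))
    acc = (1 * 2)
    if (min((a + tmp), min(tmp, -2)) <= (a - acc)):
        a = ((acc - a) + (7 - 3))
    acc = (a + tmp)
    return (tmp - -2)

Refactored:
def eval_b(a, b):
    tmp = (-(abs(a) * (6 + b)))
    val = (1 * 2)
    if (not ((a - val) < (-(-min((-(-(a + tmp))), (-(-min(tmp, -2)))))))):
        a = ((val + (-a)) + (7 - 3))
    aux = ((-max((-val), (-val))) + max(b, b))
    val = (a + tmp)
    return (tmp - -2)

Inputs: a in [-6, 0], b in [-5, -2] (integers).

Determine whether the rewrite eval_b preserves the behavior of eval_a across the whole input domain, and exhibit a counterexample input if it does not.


Side by side, the visible changes include: comparison usage differs, arithmetic usage differs, min/max/abs usage differs, boolean connective usage differs, local variable names differ, statement counts differ.
As a probe, take a=-2, b=-3: eval_a runs tmp = -6; acc = 2; (min((a + tmp), min(tmp, -2)) <= (a - acc)) -> true; a = 8; acc = 2; return -4; eval_b runs tmp = -6; val = 2; (not ((a - val) < (-(-min((-(-(a + tmp))), (-(-min(tmp, -2)))))))) -> true; a = 8; aux = -1; val = 2; return -4; both end at -4.
Checked all 28 inputs in the declared domain: the outputs agree on every one.
verdict: equivalent


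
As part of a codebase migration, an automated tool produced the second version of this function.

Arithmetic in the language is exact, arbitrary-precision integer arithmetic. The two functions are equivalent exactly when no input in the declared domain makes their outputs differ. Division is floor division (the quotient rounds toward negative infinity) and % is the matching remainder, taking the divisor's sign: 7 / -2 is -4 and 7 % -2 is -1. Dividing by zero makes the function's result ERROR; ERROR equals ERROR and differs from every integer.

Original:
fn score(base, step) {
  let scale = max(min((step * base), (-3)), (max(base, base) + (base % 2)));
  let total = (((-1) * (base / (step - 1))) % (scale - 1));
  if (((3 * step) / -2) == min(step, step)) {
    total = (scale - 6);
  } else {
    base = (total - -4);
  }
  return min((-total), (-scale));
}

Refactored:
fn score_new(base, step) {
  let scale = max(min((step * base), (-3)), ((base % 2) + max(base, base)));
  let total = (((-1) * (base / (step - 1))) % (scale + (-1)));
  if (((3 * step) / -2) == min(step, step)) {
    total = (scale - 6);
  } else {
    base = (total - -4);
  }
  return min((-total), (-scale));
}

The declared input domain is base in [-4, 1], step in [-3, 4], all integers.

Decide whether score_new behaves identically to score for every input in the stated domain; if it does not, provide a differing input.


The two versions differ — the changes include arithmetic usage differs.
Spot check at base=1, step=2 — score: scale := 2 | total := 0 | (((3 * step) / -2) == min(step, step)): false | base := 4 | result -2. score_new: scale := 2 | total := 0 | (((3 * step) / -2) == min(step, step)): false | base := 4 | result -2. Both give -2.
Every one of the 48 inputs gives matching results.
verdict: equivalent


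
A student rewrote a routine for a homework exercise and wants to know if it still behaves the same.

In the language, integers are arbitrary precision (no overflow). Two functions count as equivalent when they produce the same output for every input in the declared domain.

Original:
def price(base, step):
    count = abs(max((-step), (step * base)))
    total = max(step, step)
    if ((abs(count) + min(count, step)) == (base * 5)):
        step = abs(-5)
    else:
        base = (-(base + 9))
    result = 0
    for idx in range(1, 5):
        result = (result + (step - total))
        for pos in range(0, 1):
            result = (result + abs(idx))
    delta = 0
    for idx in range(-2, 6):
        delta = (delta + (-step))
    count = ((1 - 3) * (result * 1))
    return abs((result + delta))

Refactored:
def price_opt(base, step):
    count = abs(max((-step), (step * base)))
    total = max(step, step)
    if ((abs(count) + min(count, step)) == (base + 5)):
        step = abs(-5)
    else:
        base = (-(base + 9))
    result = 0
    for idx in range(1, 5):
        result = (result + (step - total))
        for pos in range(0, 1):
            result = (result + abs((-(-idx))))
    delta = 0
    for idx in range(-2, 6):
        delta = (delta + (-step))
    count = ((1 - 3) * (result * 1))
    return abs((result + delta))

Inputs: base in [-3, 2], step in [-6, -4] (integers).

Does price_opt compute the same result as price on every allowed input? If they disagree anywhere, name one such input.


There is a counterexample at base=0, step=-6: 14 on one side, 58 on the other.
price: count=6, then total=-6, then ((abs(count) + min(count, step)) == (base * 5)) is true, then step=5, then result=0, then (idx=1), then result=11, then (pos=0), then result=12, then (idx=2), then result=23, then (pos=0), then result=25, then (idx=3), then result=36, then (pos=0), then result=39, then (idx=4), then result=50, then (pos=0), then result=54, then delta=0, then (idx=-2), then delta=-5, then (idx=-1), then delta=-10, then (idx=0), then delta=-15, then (idx=1), then delta=-20, then (idx=2), then delta=-25, then (idx=3), then delta=-30, then (idx=4), then delta=-35, then (idx=5), then delta=-40, then count=-108, then returns 14
price_opt: count=6, then total=-6, then ((abs(count) + min(count, step)) == (base + 5)) is false, then base=-9, then result=0, then (idx=1), then result=0, then (pos=0), then result=1, then (idx=2), then result=1, then (pos=0), then result=3, then (idx=3), then result=3, then (pos=0), then result=6, then (idx=4), then result=6, then (pos=0), then result=10, then delta=0, then (idx=-2), then delta=6, then (idx=-1), then delta=12, then (idx=0), then delta=18, then (idx=1), then delta=24, then (idx=2), then delta=30, then (idx=3), then delta=36, then (idx=4), then delta=42, then (idx=5), then delta=48, then count=-20, then returns 58
verdict: not equivalent; witness: base=0, step=-6


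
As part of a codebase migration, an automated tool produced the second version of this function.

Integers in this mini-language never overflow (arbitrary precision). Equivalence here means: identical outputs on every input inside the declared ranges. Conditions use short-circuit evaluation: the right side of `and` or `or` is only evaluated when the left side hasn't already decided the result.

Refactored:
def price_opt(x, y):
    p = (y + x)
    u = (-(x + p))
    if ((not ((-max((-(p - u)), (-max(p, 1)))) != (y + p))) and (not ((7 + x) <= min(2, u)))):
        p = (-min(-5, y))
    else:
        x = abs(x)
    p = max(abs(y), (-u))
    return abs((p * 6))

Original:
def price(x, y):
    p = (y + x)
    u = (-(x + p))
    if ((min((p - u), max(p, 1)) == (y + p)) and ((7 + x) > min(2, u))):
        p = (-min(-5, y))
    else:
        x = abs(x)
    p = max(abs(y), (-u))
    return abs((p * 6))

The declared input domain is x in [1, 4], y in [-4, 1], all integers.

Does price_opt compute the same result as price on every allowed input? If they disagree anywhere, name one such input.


The two are interchangeable: boolean connective usage differs; also comparison usage differs; also min/max/abs usage differs, and every declared input agrees.
As a probe, take x=1, y=1: price runs p = 2; u = -3; ((min((p - u), max(p, 1)) == (y + p)) and ((7 + x) > min(2, u))) -> false; x = 1; p = 3; return 18; price_opt runs p = 2; u = -3; ((not ((-max((-(p - u)), (-max(p, 1)))) != (y + p))) and (not ((7 + x) <= min(2, u)))) -> false; x = 1; p = 3; return 18; both end at 18.
Every one of the 24 inputs gives matching results.
verdict: equivalent


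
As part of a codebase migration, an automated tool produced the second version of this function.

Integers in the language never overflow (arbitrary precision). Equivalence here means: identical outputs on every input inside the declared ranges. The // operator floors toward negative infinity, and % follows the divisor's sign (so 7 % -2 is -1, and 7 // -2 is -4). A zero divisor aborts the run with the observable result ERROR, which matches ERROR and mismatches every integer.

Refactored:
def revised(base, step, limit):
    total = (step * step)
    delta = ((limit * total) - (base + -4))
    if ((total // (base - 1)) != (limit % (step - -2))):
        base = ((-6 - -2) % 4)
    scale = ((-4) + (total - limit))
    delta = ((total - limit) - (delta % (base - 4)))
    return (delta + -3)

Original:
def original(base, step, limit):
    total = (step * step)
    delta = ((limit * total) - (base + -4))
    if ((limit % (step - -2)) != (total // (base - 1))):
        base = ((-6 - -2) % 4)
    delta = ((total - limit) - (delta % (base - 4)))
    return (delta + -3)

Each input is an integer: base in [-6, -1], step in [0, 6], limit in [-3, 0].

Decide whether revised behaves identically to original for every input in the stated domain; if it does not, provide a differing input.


Comparing the listings, the differences include: statement counts differ; local variable names differ; constant usage differs; arithmetic usage differs.
Spot check at base=-6, step=0, limit=-3 — original: total=0, then delta=10, then ((limit % (step - -2)) != (total // (base - 1))) is true, then base=0, then delta=5, then returns 2. revised: total=0, then delta=10, then ((total // (base - 1)) != (limit % (step - -2))) is true, then base=0, then scale=-1, then delta=5, then returns 2. Both give 2.
Sweeping the whole domain (168 inputs) finds no disagreement.
verdict: equivalent


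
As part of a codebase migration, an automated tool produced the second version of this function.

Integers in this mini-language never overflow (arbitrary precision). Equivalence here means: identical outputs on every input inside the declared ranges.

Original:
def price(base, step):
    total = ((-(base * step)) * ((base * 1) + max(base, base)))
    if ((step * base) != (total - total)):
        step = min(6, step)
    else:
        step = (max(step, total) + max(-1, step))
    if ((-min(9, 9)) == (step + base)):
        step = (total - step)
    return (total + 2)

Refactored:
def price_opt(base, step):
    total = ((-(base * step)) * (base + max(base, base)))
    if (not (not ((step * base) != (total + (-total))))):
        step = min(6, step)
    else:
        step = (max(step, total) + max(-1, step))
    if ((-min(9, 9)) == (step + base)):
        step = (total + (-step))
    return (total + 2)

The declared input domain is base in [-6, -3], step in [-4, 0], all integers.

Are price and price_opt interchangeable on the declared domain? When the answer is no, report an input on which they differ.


The two are interchangeable: boolean connective usage differs; and constant usage differs; and arithmetic usage differs, and every declared input agrees.
Spot check at base=-4, step=-4 — price: total becomes 128; next ((step * base) != (total - total)) evaluates to true; next step becomes -4; next ((-min(9, 9)) == (step + base)) evaluates to false; next final value 130. price_opt: total becomes 128; next (not (not ((step * base) != (total + (-total))))) evaluates to true; next step becomes -4; next ((-min(9, 9)) == (step + base)) evaluates to false; next final value 130. Both give 130.
Across all 20 domain points the two functions coincide.
verdict: equivalent


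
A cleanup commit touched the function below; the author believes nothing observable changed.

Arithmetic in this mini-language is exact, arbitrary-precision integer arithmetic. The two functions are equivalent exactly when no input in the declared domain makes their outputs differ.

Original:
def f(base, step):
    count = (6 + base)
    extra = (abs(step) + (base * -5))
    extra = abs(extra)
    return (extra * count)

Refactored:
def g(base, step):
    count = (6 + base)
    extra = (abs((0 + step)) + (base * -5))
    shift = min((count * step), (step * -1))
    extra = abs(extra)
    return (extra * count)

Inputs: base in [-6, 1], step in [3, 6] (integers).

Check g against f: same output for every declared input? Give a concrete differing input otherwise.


Although local variable names differ; and min/max/abs usage differs; and constant usage differs; and statement counts differ; and arithmetic usage differs, 32/32 inputs agree.
verdict: equivalent


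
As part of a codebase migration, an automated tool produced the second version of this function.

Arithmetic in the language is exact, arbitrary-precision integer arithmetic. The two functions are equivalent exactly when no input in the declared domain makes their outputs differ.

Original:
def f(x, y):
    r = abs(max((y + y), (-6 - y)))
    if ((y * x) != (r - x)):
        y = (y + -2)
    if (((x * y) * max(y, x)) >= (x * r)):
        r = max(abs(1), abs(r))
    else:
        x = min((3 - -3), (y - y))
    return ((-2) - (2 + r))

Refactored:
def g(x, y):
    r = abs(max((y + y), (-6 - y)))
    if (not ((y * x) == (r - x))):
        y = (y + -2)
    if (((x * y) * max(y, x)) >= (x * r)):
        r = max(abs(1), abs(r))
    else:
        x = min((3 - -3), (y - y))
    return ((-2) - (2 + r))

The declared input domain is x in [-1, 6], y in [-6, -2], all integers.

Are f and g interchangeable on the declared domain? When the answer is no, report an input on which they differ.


Comparing the listings, the differences include: comparison usage differs, plus boolean connective usage differs.
One worked example (x=2, y=-4) — f: r = 2; ((y * x) != (r - x)) -> true; y = -6; (((x * y) * max(y, x)) >= (x * r)) -> false; x = 0; return -6; g: r = 2; (not ((y * x) == (r - x))) -> true; y = -6; (((x * y) * max(y, x)) >= (x * r)) -> false; x = 0; return -6; agreement on -6.
An exhaustive pass over the 40 declared inputs shows identical outputs.
verdict: equivalent


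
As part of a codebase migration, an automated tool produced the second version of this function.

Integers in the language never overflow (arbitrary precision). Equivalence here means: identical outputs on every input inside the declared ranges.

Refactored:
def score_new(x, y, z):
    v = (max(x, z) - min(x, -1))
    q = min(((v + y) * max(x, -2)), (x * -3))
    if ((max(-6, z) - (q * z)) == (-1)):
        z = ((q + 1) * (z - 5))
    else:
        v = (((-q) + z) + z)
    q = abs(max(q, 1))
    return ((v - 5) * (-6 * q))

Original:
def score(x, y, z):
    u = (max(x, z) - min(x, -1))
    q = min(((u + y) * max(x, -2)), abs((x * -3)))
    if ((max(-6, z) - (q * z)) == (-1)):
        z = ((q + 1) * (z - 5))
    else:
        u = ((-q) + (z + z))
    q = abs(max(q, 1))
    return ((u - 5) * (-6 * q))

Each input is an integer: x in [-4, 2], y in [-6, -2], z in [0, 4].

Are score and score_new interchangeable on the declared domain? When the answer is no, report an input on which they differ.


Run the pair on x=1, y=-6, z=3.
score: u becomes 4; next q becomes -2; next ((max(-6, z) - (q * z)) == (-1)) evaluates to false; next u becomes 8; next q becomes 1; next final value -18
score_new: v becomes 4; next q becomes -3; next ((max(-6, z) - (q * z)) == (-1)) evaluates to false; next v becomes 9; next q becomes 1; next final value -24
-18 != -24, so the rewrite changes behavior.
verdict: not equivalent; witness: x=1, y=-6, z=3
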